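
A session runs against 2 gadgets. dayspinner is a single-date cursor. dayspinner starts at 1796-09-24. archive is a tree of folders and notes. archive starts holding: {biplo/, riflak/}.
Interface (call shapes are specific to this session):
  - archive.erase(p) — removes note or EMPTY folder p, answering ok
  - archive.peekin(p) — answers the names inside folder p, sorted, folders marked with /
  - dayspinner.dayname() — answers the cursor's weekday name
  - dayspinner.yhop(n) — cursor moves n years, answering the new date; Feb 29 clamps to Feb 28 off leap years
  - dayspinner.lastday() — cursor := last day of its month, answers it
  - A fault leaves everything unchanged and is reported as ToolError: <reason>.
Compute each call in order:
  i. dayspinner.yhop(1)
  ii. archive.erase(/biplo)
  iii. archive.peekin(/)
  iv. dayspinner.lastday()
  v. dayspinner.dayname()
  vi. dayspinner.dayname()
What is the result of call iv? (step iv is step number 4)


Answer: 1797-09-30

Derivation:
Invoking dayspinner.yhop with n→1, → 1797-09-24.
Invoking archive.erase with p→/biplo, giving ok.
Calling archive.peekin with p→/, → [riflak/].
Invoking dayspinner.lastday(), → 1797-09-30.
I call dayspinner.dayname, and get Saturday.
I call dayspinner.dayname(), — result: Saturday.


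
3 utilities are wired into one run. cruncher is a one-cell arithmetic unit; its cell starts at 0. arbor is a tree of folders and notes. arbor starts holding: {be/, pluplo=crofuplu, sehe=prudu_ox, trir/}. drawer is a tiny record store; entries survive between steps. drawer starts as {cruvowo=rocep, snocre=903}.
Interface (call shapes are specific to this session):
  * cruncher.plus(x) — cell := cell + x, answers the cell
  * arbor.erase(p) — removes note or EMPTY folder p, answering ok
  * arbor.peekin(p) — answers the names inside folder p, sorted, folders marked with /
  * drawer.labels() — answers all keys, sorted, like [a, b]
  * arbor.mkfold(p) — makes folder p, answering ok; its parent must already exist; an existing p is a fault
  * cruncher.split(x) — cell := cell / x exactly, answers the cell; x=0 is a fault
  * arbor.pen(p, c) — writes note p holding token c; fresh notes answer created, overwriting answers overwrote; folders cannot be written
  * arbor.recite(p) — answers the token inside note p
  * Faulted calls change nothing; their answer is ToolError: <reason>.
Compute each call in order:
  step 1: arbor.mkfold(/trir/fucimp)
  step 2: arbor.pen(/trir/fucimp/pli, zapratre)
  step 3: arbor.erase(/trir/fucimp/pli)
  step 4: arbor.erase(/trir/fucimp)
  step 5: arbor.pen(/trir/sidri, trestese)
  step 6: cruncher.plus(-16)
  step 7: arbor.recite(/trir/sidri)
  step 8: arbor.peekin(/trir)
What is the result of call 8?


CALL mkfold[p='/trir/fucimp']
RET  ok
CALL pen[p='/trir/fucimp/pli'; c='zapratre']
RET  created
CALL erase[p='/trir/fucimp/pli']
RET  ok
CALL erase[p='/trir/fucimp']
RET  ok
CALL pen[p='/trir/sidri'; c='trestese']
RET  created
CALL plus[x='-16']
RET  -16
CALL recite[p='/trir/sidri']
RET  trestese
CALL peekin[p='/trir']
RET  [sidri]

Answer: [sidri]


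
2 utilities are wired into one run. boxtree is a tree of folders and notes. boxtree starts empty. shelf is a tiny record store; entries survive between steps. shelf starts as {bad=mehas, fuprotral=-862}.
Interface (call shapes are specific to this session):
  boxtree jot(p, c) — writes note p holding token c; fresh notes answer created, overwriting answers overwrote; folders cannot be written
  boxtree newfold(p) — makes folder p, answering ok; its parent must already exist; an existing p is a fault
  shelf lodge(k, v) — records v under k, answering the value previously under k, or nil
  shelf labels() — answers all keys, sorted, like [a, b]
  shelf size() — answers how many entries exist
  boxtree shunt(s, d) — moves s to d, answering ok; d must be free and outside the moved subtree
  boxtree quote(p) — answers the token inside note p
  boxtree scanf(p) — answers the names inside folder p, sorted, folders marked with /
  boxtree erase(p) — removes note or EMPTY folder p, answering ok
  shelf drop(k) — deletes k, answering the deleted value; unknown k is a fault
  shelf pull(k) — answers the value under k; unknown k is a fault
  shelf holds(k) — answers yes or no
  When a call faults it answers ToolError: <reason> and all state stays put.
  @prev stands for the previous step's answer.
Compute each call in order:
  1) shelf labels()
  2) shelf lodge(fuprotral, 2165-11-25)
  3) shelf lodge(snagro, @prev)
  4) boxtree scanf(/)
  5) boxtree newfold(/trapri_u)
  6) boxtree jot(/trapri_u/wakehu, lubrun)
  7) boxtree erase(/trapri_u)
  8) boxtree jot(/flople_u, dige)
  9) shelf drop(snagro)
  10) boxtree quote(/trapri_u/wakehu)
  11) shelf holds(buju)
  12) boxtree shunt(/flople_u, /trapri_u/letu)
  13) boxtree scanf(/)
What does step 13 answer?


>> shelf labels()
<< [bad, fuprotral]
>> shelf lodge(k='fuprotral', v='2165-11-25')
<< -862
>> shelf lodge(k='snagro', v='@prev')
<< nil
>> boxtree scanf(p='/')
<< []
>> boxtree newfold(p='/trapri_u')
<< ok
>> boxtree jot(p='/trapri_u/wakehu', c='lubrun')
<< created
>> boxtree erase(p='/trapri_u')
<< ToolError: not empty
>> boxtree jot(p='/flople_u', c='dige')
<< created
>> shelf drop(k='snagro')
<< -862
>> boxtree quote(p='/trapri_u/wakehu')
<< lubrun
>> shelf holds(k='buju')
<< no
>> boxtree shunt(s='/flople_u', d='/trapri_u/letu')
<< ok
>> boxtree scanf(p='/')
<< [trapri_u/]

Answer: [trapri_u/]


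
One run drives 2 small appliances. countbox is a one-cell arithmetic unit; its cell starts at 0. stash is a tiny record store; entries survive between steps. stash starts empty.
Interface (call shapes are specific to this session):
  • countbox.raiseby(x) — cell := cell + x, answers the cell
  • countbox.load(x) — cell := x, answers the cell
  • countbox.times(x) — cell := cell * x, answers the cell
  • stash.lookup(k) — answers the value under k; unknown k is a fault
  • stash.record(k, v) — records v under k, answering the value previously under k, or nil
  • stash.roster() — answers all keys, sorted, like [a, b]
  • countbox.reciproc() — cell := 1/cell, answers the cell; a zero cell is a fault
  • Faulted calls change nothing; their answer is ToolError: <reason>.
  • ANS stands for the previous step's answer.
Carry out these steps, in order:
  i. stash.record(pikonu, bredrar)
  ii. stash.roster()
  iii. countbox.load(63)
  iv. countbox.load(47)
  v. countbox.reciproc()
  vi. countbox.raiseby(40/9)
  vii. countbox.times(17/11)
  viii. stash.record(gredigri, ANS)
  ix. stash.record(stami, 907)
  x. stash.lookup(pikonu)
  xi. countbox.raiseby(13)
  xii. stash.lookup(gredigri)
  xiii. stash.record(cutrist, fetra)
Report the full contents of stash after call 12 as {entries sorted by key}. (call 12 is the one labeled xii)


→ record(k='pikonu', v='bredrar')
← nil
→ roster()
← [pikonu]
→ load(x='63')
← 63
→ load(x='47')
← 47
→ reciproc()
← 1/47
→ raiseby(x='40/9')
← 1889/423
→ times(x='17/11')
← 32113/4653
→ record(k='gredigri', v='ANS')
← nil
→ record(k='stami', v='907')
← nil
→ lookup(k='pikonu')
← bredrar
→ raiseby(x='13')
← 92602/4653
→ lookup(k='gredigri')
← 32113/4653
→ record(k='cutrist', v='fetra')
← nil

Answer: {gredigri=32113/4653, pikonu=bredrar, stami=907}


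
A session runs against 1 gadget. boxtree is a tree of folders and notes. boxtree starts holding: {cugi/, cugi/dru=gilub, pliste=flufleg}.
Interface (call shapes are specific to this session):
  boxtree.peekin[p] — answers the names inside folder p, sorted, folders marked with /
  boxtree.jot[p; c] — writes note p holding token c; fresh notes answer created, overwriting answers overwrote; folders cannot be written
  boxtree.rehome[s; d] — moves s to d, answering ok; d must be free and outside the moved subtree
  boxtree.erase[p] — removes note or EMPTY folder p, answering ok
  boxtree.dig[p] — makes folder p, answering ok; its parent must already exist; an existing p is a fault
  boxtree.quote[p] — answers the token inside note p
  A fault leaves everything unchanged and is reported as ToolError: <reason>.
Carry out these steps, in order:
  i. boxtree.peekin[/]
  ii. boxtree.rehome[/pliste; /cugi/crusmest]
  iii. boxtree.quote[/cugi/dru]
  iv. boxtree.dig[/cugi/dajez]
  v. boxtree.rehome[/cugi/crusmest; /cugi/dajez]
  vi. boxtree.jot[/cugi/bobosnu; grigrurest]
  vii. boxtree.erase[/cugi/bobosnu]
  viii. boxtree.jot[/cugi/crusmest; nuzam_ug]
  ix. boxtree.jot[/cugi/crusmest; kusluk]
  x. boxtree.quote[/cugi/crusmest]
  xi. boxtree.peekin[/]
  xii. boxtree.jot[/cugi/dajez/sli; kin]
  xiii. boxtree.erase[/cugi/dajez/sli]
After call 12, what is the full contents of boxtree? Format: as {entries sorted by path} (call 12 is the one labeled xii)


Answer: {cugi/, cugi/crusmest=kusluk, cugi/dajez/, cugi/dajez/sli=kin, cugi/dru=gilub}

Derivation:
% 1. boxtree.peekin(p→/) -> [cugi/, pliste]
% 2. boxtree.rehome(s→/pliste, d→/cugi/crusmest) -> ok
% 3. boxtree.quote(p→/cugi/dru) -> gilub
% 4. boxtree.dig(p→/cugi/dajez) -> ok
% 5. boxtree.rehome(s→/cugi/crusmest, d→/cugi/dajez) -> ToolError: exists
% 6. boxtree.jot(p→/cugi/bobosnu, c→grigrurest) -> created
% 7. boxtree.erase(p→/cugi/bobosnu) -> ok
% 8. boxtree.jot(p→/cugi/crusmest, c→nuzam_ug) -> overwrote
% 9. boxtree.jot(p→/cugi/crusmest, c→kusluk) -> overwrote
% 10. boxtree.quote(p→/cugi/crusmest) -> kusluk
% 11. boxtree.peekin(p→/) -> [cugi/]
% 12. boxtree.jot(p→/cugi/dajez/sli, c→kin) -> created
% 13. boxtree.erase(p→/cugi/dajez/sli) -> ok


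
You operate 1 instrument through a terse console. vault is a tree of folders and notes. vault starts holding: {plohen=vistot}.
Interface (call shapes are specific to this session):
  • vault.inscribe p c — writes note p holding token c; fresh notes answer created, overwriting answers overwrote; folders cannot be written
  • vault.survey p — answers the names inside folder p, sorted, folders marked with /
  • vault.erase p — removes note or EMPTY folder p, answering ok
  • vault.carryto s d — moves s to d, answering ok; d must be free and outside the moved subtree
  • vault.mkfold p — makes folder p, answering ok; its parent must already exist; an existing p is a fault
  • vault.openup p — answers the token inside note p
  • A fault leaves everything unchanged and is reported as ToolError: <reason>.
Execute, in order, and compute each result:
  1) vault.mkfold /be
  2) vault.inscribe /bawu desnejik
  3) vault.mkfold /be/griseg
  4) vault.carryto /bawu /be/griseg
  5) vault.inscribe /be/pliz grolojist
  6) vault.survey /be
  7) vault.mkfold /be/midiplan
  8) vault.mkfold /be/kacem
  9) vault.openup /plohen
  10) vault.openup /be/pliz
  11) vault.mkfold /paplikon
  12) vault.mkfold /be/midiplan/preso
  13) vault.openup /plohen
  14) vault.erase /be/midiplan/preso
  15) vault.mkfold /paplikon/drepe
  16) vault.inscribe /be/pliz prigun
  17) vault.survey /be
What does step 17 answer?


> mkfold p→/be
= ok
> inscribe p→/bawu c→desnejik
= created
> mkfold p→/be/griseg
= ok
> carryto s→/bawu d→/be/griseg
= ToolError: exists
> inscribe p→/be/pliz c→grolojist
= created
> survey p→/be
= [griseg/, pliz]
> mkfold p→/be/midiplan
= ok
> mkfold p→/be/kacem
= ok
> openup p→/plohen
= vistot
> openup p→/be/pliz
= grolojist
> mkfold p→/paplikon
= ok
> mkfold p→/be/midiplan/preso
= ok
> openup p→/plohen
= vistot
> erase p→/be/midiplan/preso
= ok
> mkfold p→/paplikon/drepe
= ok
> inscribe p→/be/pliz c→prigun
= overwrote
> survey p→/be
= [griseg/, kacem/, midiplan/, pliz]

Answer: [griseg/, kacem/, midiplan/, pliz]


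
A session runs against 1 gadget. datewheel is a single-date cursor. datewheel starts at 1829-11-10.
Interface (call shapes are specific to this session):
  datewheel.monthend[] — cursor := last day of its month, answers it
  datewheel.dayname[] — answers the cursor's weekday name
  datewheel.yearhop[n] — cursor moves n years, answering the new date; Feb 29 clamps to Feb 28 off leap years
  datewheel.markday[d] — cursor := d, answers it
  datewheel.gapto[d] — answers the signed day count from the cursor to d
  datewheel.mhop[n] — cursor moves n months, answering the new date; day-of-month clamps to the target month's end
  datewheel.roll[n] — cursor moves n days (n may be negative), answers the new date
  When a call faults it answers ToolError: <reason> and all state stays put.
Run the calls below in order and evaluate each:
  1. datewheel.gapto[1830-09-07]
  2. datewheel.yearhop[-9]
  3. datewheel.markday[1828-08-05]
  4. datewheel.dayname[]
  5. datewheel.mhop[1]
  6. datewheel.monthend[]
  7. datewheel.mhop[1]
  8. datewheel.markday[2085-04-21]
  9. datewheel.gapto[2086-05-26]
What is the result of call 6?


Answer: 1828-09-30

Derivation:
[in] datewheel.gapto 1830-09-07
:: 301
[in] datewheel.yearhop -9
:: 1820-11-10
[in] datewheel.markday 1828-08-05
:: 1828-08-05
[in] datewheel.dayname
:: Tuesday
[in] datewheel.mhop 1
:: 1828-09-05
[in] datewheel.monthend
:: 1828-09-30
[in] datewheel.mhop 1
:: 1828-10-30
[in] datewheel.markday 2085-04-21
:: 2085-04-21
[in] datewheel.gapto 2086-05-26
:: 400


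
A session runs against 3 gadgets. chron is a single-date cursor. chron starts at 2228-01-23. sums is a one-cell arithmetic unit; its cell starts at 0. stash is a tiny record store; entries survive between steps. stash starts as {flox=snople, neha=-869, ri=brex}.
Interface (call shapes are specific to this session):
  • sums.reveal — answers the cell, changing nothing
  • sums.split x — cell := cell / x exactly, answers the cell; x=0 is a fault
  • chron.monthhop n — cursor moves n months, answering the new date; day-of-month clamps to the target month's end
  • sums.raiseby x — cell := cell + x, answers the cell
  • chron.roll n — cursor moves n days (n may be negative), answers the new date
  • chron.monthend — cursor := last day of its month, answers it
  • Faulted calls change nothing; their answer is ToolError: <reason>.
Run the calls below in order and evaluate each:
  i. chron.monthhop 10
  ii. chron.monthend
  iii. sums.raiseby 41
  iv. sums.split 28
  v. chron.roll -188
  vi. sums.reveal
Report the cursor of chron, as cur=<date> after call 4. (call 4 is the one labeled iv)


Answer: cur=2228-11-30

Derivation:
! chron.monthhop(10) : 2228-11-23
! chron.monthend() : 2228-11-30
! sums.raiseby(41) : 41
! sums.split(28) : 41/28
! chron.roll(-188) : 2228-05-26
! sums.reveal() : 41/28


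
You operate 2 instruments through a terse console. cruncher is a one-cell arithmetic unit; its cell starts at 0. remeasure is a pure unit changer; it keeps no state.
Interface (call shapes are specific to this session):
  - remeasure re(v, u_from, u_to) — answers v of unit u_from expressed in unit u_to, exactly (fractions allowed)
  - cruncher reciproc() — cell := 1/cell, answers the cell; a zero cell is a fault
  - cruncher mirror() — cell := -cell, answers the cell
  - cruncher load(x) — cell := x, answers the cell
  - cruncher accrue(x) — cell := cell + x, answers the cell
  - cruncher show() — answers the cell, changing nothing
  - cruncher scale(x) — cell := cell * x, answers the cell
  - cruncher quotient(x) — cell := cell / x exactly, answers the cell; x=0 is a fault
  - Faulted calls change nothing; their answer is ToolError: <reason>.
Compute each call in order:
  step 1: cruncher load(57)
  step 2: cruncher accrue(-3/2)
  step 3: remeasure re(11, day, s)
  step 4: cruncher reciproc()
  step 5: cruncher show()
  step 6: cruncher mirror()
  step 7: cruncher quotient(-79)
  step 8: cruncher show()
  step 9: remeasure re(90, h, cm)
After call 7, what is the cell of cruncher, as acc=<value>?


==> cruncher load(x='57')
<== 57
==> cruncher accrue(x='-3/2')
<== 111/2
==> remeasure re(v='11', u_from='day', u_to='s')
<== 950400
==> cruncher reciproc()
<== 2/111
==> cruncher show()
<== 2/111
==> cruncher mirror()
<== -2/111
==> cruncher quotient(x='-79')
<== 2/8769
==> cruncher show()
<== 2/8769
==> remeasure re(v='90', u_from='h', u_to='cm')
<== ToolError: incompatible units

Answer: acc=2/8769


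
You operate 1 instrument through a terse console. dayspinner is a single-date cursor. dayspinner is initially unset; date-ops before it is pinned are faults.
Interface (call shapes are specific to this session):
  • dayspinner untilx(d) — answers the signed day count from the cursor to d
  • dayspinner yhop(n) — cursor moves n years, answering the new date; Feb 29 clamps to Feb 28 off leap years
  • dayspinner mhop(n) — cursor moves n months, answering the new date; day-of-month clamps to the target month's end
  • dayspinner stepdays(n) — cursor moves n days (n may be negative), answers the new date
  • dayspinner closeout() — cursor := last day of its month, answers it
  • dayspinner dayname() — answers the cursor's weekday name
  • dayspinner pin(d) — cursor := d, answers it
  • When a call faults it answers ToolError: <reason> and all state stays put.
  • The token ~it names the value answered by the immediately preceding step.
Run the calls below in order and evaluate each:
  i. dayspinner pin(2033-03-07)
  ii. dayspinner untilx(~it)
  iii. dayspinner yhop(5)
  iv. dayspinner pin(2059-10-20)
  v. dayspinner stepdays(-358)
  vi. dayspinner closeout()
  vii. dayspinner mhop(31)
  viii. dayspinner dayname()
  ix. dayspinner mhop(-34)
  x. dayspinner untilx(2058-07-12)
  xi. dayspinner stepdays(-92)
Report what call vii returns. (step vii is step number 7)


Answer: 2061-05-31

Derivation:
CALL dayspinner pin[d=2033-03-07]
RET  2033-03-07
CALL dayspinner untilx[d=~it]
RET  0
CALL dayspinner yhop[n=5]
RET  2038-03-07
CALL dayspinner pin[d=2059-10-20]
RET  2059-10-20
CALL dayspinner stepdays[n=-358]
RET  2058-10-27
CALL dayspinner closeout[]
RET  2058-10-31
CALL dayspinner mhop[n=31]
RET  2061-05-31
CALL dayspinner dayname[]
RET  Tuesday
CALL dayspinner mhop[n=-34]
RET  2058-07-31
CALL dayspinner untilx[d=2058-07-12]
RET  -19
CALL dayspinner stepdays[n=-92]
RET  2058-04-30


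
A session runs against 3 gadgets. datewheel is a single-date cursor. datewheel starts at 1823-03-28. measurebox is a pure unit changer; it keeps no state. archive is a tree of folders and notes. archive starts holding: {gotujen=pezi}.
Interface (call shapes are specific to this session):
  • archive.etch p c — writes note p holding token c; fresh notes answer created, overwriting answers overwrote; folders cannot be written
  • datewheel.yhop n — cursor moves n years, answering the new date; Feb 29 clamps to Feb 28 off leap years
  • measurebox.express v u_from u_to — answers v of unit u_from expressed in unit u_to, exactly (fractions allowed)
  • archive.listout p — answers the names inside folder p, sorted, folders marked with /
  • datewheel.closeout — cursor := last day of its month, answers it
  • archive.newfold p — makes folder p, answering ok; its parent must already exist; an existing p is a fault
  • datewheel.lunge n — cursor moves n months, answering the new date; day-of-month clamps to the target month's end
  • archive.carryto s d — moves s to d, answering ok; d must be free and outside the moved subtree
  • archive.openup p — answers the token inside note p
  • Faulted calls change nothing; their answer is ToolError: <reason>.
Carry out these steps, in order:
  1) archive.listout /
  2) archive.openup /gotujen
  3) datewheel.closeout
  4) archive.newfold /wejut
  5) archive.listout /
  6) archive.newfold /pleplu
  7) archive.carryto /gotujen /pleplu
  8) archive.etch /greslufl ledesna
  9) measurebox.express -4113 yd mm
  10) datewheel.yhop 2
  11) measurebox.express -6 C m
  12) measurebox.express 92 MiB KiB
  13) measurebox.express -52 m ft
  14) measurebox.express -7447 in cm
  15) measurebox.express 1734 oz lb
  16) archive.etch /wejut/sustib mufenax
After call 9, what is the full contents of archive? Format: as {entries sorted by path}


==> archive.listout(/)
<== [gotujen]
==> archive.openup(/gotujen)
<== pezi
==> datewheel.closeout()
<== 1823-03-31
==> archive.newfold(/wejut)
<== ok
==> archive.listout(/)
<== [gotujen, wejut/]
==> archive.newfold(/pleplu)
<== ok
==> archive.carryto(/gotujen, /pleplu)
<== ToolError: exists
==> archive.etch(/greslufl, ledesna)
<== created
==> measurebox.express(-4113, yd, mm)
<== -18804636/5
==> datewheel.yhop(2)
<== 1825-03-31
==> measurebox.express(-6, C, m)
<== ToolError: incompatible units
==> measurebox.express(92, MiB, KiB)
<== 94208
==> measurebox.express(-52, m, ft)
<== -65000/381
==> measurebox.express(-7447, in, cm)
<== -945769/50
==> measurebox.express(1734, oz, lb)
<== 867/8
==> archive.etch(/wejut/sustib, mufenax)
<== created

Answer: {gotujen=pezi, greslufl=ledesna, pleplu/, wejut/}


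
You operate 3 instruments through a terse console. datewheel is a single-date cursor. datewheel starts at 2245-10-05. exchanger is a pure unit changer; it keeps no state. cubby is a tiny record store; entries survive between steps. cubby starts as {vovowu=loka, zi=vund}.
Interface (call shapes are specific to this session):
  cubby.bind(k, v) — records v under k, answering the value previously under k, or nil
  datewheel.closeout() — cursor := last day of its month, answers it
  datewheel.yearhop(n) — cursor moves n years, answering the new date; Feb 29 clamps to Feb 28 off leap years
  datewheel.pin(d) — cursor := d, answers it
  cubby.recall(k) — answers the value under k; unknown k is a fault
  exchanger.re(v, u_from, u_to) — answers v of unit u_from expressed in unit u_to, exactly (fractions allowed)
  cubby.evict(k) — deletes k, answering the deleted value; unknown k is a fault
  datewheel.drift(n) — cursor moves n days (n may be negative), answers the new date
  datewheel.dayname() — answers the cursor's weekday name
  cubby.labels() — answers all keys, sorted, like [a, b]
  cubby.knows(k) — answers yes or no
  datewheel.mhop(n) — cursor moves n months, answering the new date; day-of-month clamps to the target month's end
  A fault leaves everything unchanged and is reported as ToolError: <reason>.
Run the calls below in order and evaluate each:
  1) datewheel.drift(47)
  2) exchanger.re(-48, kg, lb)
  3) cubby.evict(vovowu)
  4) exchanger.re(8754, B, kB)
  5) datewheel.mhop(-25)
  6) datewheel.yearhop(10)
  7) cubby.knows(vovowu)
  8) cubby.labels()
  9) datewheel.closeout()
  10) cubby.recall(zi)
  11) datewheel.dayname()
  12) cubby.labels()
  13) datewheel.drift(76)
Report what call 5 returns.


Calling datewheel.drift with n='47', and see 2245-11-21.
I call exchanger.re with v='-48', u_from='kg', u_to='lb', → -4800000000/45359237.
Now I run cubby.evict with k='vovowu', and get loka.
Next I call exchanger.re with v='8754', u_from='B', u_to='kB', and get 4377/500.
Now I run datewheel.mhop with n='-25', giving 2243-10-21.
Now I run datewheel.yearhop with n='10', which returns 2253-10-21.
I run cubby.knows with k='vovowu': no.
Using cubby.labels(), and observe [zi].
Using datewheel.closeout, and get 2253-10-31.
Calling cubby.recall with k='zi', which returns vund.
I try datewheel.dayname, giving Monday.
Invoking cubby.labels(), and observe [zi].
Calling datewheel.drift with n='76', which returns 2254-01-15.

Answer: 2243-10-21


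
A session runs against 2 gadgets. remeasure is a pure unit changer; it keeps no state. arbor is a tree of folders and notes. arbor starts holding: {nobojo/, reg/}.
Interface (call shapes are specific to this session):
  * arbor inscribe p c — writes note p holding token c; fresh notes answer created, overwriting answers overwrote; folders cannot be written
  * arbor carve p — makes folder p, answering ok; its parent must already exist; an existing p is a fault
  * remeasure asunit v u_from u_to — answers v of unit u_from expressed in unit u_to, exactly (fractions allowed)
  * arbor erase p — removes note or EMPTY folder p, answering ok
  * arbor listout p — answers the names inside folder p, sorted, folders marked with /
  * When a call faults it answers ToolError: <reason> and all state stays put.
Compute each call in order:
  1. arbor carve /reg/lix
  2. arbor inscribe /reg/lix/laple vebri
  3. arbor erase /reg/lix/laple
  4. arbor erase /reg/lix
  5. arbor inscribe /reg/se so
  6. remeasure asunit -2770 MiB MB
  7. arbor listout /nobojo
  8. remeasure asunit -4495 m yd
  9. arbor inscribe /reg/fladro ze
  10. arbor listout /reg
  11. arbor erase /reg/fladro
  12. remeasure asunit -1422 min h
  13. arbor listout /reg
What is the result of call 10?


Answer: [fladro, se]

Derivation:
>>> arbor carve p='/reg/lix'
:: ok
>>> arbor inscribe p='/reg/lix/laple' c='vebri'
:: created
>>> arbor erase p='/reg/lix/laple'
:: ok
>>> arbor erase p='/reg/lix'
:: ok
>>> arbor inscribe p='/reg/se' c='so'
:: created
>>> remeasure asunit v='-2770' u_from='MiB' u_to='MB'
:: -9076736/3125
>>> arbor listout p='/nobojo'
:: []
>>> remeasure asunit v='-4495' u_from='m' u_to='yd'
:: -5618750/1143
>>> arbor inscribe p='/reg/fladro' c='ze'
:: created
>>> arbor listout p='/reg'
:: [fladro, se]
>>> arbor erase p='/reg/fladro'
:: ok
>>> remeasure asunit v='-1422' u_from='min' u_to='h'
:: -237/10
>>> arbor listout p='/reg'
:: [se]


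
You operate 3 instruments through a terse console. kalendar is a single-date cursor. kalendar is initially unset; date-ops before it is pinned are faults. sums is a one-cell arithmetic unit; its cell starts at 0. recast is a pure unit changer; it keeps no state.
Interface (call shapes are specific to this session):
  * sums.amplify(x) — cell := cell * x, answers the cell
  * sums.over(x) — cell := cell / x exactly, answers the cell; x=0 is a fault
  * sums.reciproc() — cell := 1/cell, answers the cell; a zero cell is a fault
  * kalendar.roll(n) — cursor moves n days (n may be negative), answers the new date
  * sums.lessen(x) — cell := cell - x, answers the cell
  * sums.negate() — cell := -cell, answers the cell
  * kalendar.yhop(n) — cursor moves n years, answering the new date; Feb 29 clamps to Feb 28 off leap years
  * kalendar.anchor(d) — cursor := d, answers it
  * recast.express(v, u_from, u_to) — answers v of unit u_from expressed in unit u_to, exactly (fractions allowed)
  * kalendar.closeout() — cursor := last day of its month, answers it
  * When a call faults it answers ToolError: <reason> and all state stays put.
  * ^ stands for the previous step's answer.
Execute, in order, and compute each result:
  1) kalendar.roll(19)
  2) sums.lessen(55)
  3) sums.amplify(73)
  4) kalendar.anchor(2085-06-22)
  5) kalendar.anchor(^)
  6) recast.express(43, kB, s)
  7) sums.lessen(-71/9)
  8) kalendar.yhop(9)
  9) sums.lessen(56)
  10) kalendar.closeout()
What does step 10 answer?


·→ kalendar.roll(n=19)
·← ToolError: no date set
·→ sums.lessen(x=55)
·← -55
·→ sums.amplify(x=73)
·← -4015
·→ kalendar.anchor(d=2085-06-22)
·← 2085-06-22
·→ kalendar.anchor(d=^)
·← 2085-06-22
·→ recast.express(v=43, u_from=kB, u_to=s)
·← ToolError: incompatible units
·→ sums.lessen(x=-71/9)
·← -36064/9
·→ kalendar.yhop(n=9)
·← 2094-06-22
·→ sums.lessen(x=56)
·← -36568/9
·→ kalendar.closeout()
·← 2094-06-30

Answer: 2094-06-30


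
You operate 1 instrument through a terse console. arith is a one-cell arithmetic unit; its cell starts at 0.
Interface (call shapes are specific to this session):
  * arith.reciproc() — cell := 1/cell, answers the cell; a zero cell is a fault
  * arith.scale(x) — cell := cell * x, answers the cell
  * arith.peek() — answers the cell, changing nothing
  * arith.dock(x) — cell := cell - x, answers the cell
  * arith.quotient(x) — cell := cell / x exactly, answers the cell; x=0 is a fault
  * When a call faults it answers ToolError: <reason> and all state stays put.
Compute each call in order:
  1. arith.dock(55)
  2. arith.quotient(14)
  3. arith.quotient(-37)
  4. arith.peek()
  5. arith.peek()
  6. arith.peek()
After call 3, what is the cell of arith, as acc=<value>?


Answer: acc=55/518

Derivation:
> arith.dock x='55'
[out] -55
> arith.quotient x='14'
[out] -55/14
> arith.quotient x='-37'
[out] 55/518
> arith.peek
[out] 55/518
> arith.peek
[out] 55/518
> arith.peek
[out] 55/518


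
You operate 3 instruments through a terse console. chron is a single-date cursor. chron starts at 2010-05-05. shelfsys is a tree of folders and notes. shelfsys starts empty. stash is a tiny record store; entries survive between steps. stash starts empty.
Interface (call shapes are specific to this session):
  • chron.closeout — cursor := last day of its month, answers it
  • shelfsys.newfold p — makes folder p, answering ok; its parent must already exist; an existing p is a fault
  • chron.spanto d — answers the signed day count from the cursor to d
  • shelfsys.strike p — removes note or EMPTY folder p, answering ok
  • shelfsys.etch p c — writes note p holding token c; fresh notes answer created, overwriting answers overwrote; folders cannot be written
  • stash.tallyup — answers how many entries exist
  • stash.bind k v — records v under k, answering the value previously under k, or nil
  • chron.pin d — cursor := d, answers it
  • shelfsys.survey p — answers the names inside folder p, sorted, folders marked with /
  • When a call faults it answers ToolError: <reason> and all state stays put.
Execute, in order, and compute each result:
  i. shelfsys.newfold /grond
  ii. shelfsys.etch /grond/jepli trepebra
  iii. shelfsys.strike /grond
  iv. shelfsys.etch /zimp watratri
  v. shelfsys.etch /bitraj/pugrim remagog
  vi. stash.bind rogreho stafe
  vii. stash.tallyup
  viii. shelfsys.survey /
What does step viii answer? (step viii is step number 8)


Answer: [grond/, zimp]

Derivation:
>> shelfsys.newfold(p: /grond)
<< ok
>> shelfsys.etch(p: /grond/jepli, c: trepebra)
<< created
>> shelfsys.strike(p: /grond)
<< ToolError: not empty
>> shelfsys.etch(p: /zimp, c: watratri)
<< created
>> shelfsys.etch(p: /bitraj/pugrim, c: remagog)
<< ToolError: no parent
>> stash.bind(k: rogreho, v: stafe)
<< nil
>> stash.tallyup()
<< 1
>> shelfsys.survey(p: /)
<< [grond/, zimp]


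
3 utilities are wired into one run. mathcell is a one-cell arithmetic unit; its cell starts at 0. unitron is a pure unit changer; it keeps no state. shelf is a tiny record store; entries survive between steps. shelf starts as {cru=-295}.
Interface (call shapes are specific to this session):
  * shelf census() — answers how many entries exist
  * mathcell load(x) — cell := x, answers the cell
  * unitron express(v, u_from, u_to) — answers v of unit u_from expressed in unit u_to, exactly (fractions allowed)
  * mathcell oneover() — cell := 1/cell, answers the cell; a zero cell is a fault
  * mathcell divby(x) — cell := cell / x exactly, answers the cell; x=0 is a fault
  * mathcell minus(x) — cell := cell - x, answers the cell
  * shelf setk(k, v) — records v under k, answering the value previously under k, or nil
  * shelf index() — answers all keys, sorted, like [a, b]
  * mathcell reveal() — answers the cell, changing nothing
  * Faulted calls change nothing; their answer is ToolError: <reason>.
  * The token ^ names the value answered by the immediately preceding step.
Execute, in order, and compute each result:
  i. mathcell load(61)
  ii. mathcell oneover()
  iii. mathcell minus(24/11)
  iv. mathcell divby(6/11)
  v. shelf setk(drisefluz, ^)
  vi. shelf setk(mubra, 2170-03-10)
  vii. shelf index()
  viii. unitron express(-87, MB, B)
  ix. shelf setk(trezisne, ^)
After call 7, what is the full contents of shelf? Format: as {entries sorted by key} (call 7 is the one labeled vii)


I run mathcell load using x: 61, which returns 61.
Calling mathcell oneover(), and get 1/61.
I run mathcell minus using x: 24/11, and get -1453/671.
Next I call mathcell divby using x: 6/11, and get -1453/366.
I use shelf setk using k: drisefluz, v: ^, yielding nil.
I use shelf setk using k: mubra, v: 2170-03-10, and get nil.
Calling shelf index, — result: [cru, drisefluz, mubra].
Now I run unitron express using v: -87, u_from: MB, u_to: B, giving -87000000.
I try shelf setk using k: trezisne, v: ^, — result: nil.

Answer: {cru=-295, drisefluz=-1453/366, mubra=2170-03-10}


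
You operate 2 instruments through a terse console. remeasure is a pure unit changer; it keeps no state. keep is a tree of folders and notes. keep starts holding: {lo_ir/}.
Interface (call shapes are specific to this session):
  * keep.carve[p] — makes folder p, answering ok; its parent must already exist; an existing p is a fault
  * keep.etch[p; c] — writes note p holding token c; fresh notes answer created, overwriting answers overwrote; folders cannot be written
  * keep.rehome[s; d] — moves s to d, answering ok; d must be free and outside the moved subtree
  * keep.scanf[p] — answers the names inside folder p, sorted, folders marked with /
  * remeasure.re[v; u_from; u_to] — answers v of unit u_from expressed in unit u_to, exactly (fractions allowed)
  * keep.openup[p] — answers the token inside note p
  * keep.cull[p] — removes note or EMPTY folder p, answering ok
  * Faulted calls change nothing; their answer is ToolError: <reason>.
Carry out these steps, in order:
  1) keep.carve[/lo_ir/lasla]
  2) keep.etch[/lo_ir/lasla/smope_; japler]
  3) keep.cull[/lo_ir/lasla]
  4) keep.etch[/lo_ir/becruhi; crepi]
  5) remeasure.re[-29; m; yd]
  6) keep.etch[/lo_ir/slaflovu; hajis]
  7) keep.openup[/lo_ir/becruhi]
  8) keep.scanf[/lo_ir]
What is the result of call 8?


;; keep.carve(p='/lo_ir/lasla') => ok
;; keep.etch(p='/lo_ir/lasla/smope_', c='japler') => created
;; keep.cull(p='/lo_ir/lasla') => ToolError: not empty
;; keep.etch(p='/lo_ir/becruhi', c='crepi') => created
;; remeasure.re(v='-29', u_from='m', u_to='yd') => -36250/1143
;; keep.etch(p='/lo_ir/slaflovu', c='hajis') => created
;; keep.openup(p='/lo_ir/becruhi') => crepi
;; keep.scanf(p='/lo_ir') => [becruhi, lasla/, slaflovu]

Answer: [becruhi, lasla/, slaflovu]


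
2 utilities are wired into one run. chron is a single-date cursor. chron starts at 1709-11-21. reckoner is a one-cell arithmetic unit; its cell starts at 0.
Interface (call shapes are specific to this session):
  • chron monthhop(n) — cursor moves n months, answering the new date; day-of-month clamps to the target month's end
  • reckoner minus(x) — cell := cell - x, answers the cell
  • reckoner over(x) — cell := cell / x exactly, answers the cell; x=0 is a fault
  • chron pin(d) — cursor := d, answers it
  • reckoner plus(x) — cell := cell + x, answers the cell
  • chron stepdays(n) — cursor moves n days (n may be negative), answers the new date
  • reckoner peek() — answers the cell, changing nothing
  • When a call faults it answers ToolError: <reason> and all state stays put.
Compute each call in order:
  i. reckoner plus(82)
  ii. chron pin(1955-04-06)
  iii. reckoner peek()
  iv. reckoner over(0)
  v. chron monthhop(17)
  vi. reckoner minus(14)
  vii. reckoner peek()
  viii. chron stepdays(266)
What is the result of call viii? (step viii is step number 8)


Answer: 1957-05-30

Derivation:
Act: reckoner plus[x='82']
Obs: 82
Act: chron pin[d='1955-04-06']
Obs: 1955-04-06
Act: reckoner peek[]
Obs: 82
Act: reckoner over[x='0']
Obs: ToolError: division by zero
Act: chron monthhop[n='17']
Obs: 1956-09-06
Act: reckoner minus[x='14']
Obs: 68
Act: reckoner peek[]
Obs: 68
Act: chron stepdays[n='266']
Obs: 1957-05-30


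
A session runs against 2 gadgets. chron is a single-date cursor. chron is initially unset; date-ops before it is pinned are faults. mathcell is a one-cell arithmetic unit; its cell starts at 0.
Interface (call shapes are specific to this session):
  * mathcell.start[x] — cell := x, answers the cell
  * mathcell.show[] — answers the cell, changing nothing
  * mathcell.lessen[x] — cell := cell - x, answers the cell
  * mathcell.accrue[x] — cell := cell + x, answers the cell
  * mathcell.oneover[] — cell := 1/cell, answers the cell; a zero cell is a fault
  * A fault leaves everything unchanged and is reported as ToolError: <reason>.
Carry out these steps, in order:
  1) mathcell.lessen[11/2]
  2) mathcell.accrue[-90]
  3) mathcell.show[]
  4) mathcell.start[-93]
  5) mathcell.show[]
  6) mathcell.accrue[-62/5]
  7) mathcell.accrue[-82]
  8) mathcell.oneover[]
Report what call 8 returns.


// 1. lessen(x: 11/2) == -11/2
// 2. accrue(x: -90) == -191/2
// 3. show() == -191/2
// 4. start(x: -93) == -93
// 5. show() == -93
// 6. accrue(x: -62/5) == -527/5
// 7. accrue(x: -82) == -937/5
// 8. oneover() == -5/937

Answer: -5/937


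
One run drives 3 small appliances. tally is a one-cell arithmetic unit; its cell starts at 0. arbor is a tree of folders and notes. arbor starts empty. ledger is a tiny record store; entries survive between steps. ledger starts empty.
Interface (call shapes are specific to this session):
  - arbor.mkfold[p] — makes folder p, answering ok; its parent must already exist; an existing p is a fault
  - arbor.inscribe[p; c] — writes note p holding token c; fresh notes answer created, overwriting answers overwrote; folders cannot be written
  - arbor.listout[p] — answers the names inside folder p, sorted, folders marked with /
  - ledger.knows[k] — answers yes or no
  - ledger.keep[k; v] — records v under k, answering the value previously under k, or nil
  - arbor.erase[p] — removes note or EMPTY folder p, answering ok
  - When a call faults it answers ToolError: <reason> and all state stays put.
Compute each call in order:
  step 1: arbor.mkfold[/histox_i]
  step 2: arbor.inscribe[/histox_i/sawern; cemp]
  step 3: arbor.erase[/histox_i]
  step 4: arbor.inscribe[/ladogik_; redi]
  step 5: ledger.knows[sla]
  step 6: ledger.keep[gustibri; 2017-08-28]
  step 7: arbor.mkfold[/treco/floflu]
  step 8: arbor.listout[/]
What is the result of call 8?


I use arbor.mkfold using /histox_i, yielding ok.
Using arbor.inscribe using /histox_i/sawern, cemp, which returns created.
I use arbor.erase using /histox_i, — result: ToolError: not empty.
I run arbor.inscribe using /ladogik_, redi, which returns created.
I call ledger.knows using sla, yielding no.
Now I run ledger.keep using gustibri, 2017-08-28, — result: nil.
Invoking arbor.mkfold using /treco/floflu: ToolError: no parent.
I run arbor.listout using /, giving [histox_i/, ladogik_].

Answer: [histox_i/, ladogik_]


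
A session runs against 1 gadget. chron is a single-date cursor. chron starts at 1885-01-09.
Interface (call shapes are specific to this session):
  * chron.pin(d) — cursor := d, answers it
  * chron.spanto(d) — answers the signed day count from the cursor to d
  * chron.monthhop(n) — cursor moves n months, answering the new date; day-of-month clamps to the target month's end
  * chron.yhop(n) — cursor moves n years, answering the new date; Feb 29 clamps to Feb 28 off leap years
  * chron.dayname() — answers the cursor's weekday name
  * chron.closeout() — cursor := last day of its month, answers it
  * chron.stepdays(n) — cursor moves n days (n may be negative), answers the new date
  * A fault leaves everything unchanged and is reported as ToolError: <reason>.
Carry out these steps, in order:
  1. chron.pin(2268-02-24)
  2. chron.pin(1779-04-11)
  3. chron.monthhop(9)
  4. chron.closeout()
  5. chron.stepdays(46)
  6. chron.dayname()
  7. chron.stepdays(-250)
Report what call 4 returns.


>>> chron.pin 2268-02-24
:: 2268-02-24
>>> chron.pin 1779-04-11
:: 1779-04-11
>>> chron.monthhop 9
:: 1780-01-11
>>> chron.closeout
:: 1780-01-31
>>> chron.stepdays 46
:: 1780-03-17
>>> chron.dayname
:: Friday
>>> chron.stepdays -250
:: 1779-07-11

Answer: 1780-01-31


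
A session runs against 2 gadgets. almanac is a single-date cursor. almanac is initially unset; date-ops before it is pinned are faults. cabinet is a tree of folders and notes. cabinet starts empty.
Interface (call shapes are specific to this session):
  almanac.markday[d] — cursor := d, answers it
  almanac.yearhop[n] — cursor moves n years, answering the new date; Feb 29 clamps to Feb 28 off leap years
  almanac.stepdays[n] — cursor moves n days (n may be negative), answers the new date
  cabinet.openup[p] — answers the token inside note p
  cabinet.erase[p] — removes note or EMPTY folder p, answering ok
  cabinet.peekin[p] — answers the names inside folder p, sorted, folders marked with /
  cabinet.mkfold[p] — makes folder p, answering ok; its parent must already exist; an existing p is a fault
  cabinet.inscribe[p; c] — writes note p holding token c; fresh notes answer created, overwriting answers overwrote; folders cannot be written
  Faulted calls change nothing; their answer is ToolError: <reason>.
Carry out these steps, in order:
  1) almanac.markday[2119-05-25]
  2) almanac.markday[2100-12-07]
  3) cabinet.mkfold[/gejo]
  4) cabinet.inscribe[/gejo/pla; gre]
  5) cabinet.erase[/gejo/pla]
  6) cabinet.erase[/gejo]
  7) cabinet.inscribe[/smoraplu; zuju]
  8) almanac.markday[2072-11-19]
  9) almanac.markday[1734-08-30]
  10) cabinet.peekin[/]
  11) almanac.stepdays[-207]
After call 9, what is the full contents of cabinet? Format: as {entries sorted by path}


! markday(d→2119-05-25) == 2119-05-25
! markday(d→2100-12-07) == 2100-12-07
! mkfold(p→/gejo) == ok
! inscribe(p→/gejo/pla, c→gre) == created
! erase(p→/gejo/pla) == ok
! erase(p→/gejo) == ok
! inscribe(p→/smoraplu, c→zuju) == created
! markday(d→2072-11-19) == 2072-11-19
! markday(d→1734-08-30) == 1734-08-30
! peekin(p→/) == [smoraplu]
! stepdays(n→-207) == 1734-02-04

Answer: {smoraplu=zuju}
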